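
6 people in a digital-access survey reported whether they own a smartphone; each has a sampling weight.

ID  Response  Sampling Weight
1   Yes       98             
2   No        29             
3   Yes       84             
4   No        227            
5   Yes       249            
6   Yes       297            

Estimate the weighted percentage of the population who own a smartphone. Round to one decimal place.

Sum of weights for 'Yes' = 98 + 84 + 249 + 297 = 728
Total weight = 98 + 29 + 84 + 227 + 249 + 297 = 984
Weighted proportion = 728 / 984 = 0.7398374 → 73.98374%

74.0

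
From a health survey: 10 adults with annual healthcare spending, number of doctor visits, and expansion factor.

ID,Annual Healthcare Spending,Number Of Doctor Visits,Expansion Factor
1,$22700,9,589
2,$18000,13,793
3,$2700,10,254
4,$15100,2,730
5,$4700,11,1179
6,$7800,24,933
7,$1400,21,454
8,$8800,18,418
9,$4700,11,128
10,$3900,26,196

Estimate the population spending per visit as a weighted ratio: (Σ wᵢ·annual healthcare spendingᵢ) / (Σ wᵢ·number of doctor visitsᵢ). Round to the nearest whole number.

737

Σ wᵢ·y = 22700×589 + 18000×793 + 2700×254 + 15100×730 + 4700×1179 + 7800×933 + 1400×454 + 8800×418 + 4700×128 + 3900×196
  = 13370300 + 14274000 + 685800 + 11023000 + 5541300 + 7277400 + 635600 + 3678400 + 601600 + 764400 = 57851800
Σ wᵢ·x = 9×589 + 13×793 + 10×254 + 2×730 + 11×1179 + 24×933 + 21×454 + 18×418 + 11×128 + 26×196
  = 5301 + 10309 + 2540 + 1460 + 12969 + 22392 + 9534 + 7524 + 1408 + 5096 = 78533
Ratio = 57851800 / 78533 = 736.65593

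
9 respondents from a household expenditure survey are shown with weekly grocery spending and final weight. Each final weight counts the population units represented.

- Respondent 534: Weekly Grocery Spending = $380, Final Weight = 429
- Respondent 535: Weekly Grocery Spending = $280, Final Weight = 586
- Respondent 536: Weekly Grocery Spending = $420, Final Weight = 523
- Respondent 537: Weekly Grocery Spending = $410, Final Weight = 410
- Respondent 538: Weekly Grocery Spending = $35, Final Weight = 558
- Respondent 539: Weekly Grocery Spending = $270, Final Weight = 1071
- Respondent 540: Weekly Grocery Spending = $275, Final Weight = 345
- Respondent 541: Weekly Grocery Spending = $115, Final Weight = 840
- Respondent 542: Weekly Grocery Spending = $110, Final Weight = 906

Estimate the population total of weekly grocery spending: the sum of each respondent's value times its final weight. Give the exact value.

Weighted total = 1314695

1314695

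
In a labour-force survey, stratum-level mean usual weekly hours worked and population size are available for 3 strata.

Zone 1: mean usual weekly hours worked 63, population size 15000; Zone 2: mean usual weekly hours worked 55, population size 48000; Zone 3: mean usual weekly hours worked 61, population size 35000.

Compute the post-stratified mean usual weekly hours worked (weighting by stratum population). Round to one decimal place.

Σ Nₕ·x̄ₕ = 63×15000 + 55×48000 + 61×35000
  = 945000 + 2640000 + 2135000 = 5720000
Σ Nₕ = 15000 + 48000 + 35000 = 98000
Overall mean = 5720000 / 98000 = 58.367347

58.4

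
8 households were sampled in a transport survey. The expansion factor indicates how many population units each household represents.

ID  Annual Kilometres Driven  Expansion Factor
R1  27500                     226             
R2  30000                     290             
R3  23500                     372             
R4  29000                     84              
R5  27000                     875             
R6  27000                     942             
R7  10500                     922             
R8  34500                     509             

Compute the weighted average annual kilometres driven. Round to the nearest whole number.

Weighted sum = 27500×226 + 30000×290 + 23500×372 + 29000×84 + 27000×875 + 27000×942 + 10500×922 + 34500×509
  = 6215000 + 8700000 + 8742000 + 2436000 + 23625000 + 25434000 + 9681000 + 17560500 = 102393500
Sum of weights = 4220
Weighted mean = 102393500 / 4220 = 24263.863

24264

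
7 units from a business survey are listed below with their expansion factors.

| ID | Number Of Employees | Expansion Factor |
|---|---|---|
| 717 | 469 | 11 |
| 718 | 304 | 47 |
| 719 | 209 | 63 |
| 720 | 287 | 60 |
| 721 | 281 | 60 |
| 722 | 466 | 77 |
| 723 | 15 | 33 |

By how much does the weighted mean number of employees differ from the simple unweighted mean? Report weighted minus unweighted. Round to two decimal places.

Unweighted sum = 2031
Unweighted mean = 2031 / 7 = 290.14286
Weighted sum = 469×11 + 304×47 + 209×63 + 287×60 + 281×60 + 466×77 + 15×33
  = 5159 + 14288 + 13167 + 17220 + 16860 + 35882 + 495 = 103071
Sum of weights = 11 + 47 + 63 + 60 + 60 + 77 + 33 = 351
Weighted mean = 103071 / 351 = 293.64957
Difference (weighted minus unweighted) = 3.5067155

3.51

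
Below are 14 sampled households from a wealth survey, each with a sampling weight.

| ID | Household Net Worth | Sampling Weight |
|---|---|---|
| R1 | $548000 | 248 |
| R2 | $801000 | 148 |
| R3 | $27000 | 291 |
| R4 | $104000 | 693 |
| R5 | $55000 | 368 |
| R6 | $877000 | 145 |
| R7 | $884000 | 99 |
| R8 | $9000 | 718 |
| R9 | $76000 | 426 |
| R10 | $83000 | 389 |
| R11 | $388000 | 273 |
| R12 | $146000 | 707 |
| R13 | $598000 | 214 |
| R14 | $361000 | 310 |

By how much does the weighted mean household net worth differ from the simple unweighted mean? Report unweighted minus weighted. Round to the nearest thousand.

137000

Unweighted sum = 4957000
Unweighted mean = 4957000 / 14 = 354071.43
Weighted sum = 1089455000
Sum of weights = 5029
Weighted mean = 1089455000 / 5029 = 216634.52
Difference (unweighted minus weighted) = 137436.91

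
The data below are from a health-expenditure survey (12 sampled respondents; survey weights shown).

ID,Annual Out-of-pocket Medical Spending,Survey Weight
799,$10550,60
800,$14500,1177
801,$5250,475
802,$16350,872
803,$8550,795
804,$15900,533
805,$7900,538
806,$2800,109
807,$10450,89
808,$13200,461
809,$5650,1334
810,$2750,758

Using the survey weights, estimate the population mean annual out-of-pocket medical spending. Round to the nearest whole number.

9848

Weighted sum = 10550×60 + 14500×1177 + 5250×475 + 16350×872 + 8550×795 + 15900×533 + 7900×538 + 2800×109 + 10450×89 + 13200×461 + 5650×1334 + 2750×758
  = 633000 + 17066500 + 2493750 + 14257200 + 6797250 + 8474700 + 4250200 + 305200 + 930050 + 6085200 + 7537100 + 2084500 = 70914650
Sum of weights = 60 + 1177 + 475 + 872 + 795 + 533 + 538 + 109 + 89 + 461 + 1334 + 758 = 7201
Weighted mean = 70914650 / 7201 = 9847.8892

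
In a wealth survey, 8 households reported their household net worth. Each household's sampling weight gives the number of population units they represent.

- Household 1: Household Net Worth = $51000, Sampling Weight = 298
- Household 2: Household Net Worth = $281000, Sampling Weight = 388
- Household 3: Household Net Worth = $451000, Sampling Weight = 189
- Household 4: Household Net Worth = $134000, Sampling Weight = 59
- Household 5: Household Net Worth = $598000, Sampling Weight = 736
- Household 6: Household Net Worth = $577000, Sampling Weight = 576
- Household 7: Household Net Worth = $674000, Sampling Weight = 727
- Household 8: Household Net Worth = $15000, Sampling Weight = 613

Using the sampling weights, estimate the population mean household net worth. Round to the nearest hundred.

415200

Weighted sum = 51000×298 + 281000×388 + 451000×189 + 134000×59 + 598000×736 + 577000×576 + 674000×727 + 15000×613
  = 1489044000
Sum of weights = 3586
Weighted mean = 1489044000 / 3586 = 415238.15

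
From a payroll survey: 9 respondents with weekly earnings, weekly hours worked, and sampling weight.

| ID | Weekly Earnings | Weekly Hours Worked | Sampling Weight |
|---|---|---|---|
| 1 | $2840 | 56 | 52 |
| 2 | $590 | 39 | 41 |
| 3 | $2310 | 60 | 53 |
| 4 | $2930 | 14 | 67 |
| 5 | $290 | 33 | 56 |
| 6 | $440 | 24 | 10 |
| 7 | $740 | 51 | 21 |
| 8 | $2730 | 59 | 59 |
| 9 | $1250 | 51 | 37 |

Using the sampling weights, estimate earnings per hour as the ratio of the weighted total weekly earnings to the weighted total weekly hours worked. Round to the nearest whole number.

Σ wᵢ·y = 2840×52 + 590×41 + 2310×53 + 2930×67 + 290×56 + 440×10 + 740×21 + 2730×59 + 1250×37
  = 734110
Σ wᵢ·x = 56×52 + 39×41 + 60×53 + 14×67 + 33×56 + 24×10 + 51×21 + 59×59 + 51×37
  = 2912 + 1599 + 3180 + 938 + 1848 + 240 + 1071 + 3481 + 1887 = 17156
Ratio = 734110 / 17156 = 42.790277

43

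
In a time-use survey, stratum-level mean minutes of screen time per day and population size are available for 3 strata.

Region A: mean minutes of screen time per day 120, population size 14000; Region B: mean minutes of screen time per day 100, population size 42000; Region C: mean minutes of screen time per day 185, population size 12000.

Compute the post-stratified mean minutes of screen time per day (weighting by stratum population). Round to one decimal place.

Σ Nₕ·x̄ₕ = 8100000
Σ Nₕ = 14000 + 42000 + 12000 = 68000
Overall mean = 8100000 / 68000 = 119.11765

119.1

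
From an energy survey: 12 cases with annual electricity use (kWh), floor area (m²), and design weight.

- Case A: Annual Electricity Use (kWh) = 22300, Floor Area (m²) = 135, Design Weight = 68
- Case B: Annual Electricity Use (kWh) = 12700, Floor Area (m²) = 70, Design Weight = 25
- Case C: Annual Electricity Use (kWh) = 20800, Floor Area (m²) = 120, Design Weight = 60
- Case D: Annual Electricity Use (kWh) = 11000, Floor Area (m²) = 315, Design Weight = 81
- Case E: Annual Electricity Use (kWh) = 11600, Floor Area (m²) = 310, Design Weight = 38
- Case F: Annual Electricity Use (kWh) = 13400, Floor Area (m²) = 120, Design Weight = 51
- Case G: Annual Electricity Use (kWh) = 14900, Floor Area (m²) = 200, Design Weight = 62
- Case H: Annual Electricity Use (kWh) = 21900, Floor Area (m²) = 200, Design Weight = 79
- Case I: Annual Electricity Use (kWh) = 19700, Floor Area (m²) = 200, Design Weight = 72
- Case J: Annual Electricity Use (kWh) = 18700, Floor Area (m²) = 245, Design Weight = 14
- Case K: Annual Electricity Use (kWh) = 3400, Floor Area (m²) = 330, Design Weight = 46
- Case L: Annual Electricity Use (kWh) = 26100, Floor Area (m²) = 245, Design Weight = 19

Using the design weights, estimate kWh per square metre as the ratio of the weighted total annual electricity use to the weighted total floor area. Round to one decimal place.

Σ wᵢ·y = 10083500
Σ wᵢ·x = 127410
Ratio = 10083500 / 127410 = 79.14214

79.1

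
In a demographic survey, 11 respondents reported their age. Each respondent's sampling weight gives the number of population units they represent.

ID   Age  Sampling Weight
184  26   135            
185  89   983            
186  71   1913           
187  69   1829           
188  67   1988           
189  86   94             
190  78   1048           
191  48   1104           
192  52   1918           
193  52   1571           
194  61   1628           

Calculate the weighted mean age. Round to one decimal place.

64.0

Weighted sum = 26×135 + 89×983 + 71×1913 + 69×1829 + 67×1988 + 86×94 + 78×1048 + 48×1104 + 52×1918 + 52×1571 + 61×1628
  = 3510 + 87487 + 135823 + 126201 + 133196 + 8084 + 81744 + 52992 + 99736 + 81692 + 99308 = 909773
Sum of weights = 135 + 983 + 1913 + 1829 + 1988 + 94 + 1048 + 1104 + 1918 + 1571 + 1628 = 14211
Weighted mean = 909773 / 14211 = 64.018929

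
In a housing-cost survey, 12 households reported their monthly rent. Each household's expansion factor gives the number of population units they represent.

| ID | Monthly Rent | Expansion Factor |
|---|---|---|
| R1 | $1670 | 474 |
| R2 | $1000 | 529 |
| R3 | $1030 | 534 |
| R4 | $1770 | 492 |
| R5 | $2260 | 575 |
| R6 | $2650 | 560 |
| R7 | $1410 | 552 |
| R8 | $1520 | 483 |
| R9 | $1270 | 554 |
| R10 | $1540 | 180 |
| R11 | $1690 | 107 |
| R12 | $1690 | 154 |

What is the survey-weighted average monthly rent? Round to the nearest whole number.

Weighted sum = 1670×474 + 1000×529 + 1030×534 + 1770×492 + 2260×575 + 2650×560 + 1410×552 + 1520×483 + 1270×554 + 1540×180 + 1690×107 + 1690×154
  = 8459290
Sum of weights = 474 + 529 + 534 + 492 + 575 + 560 + 552 + 483 + 554 + 180 + 107 + 154 = 5194
Weighted mean = 8459290 / 5194 = 1628.6658

1629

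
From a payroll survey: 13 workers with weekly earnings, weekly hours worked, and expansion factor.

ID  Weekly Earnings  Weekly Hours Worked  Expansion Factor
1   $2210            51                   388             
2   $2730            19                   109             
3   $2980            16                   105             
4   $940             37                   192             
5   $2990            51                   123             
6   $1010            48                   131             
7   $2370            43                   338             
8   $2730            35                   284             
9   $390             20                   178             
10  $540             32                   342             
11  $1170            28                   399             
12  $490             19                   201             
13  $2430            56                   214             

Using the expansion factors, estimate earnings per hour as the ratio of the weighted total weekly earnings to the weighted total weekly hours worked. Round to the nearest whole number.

Σ wᵢ·y = 5064330
Σ wᵢ·x = 109157
Ratio = 5064330 / 109157 = 46.394917

46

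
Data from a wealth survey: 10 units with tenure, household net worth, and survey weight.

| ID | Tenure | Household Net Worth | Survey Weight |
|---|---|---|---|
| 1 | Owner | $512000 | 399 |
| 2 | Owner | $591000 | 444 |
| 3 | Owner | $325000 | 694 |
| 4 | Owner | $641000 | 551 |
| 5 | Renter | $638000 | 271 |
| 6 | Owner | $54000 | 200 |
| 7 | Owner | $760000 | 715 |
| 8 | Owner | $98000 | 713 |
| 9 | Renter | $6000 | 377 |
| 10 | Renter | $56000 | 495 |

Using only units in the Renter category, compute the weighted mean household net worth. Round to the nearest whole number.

177498

Renter rows: 5, 9, 10
Weighted sum = 202880000
Sum of weights = 271 + 377 + 495 = 1143
Weighted mean = 202880000 / 1143 = 177497.81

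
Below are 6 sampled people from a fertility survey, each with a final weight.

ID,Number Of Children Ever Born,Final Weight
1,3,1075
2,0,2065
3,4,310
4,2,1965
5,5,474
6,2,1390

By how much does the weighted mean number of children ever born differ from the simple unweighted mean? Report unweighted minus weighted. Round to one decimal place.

Unweighted sum = 3 + 0 + 4 + 2 + 5 + 2 = 16
Unweighted mean = 16 / 6 = 2.6666667
Weighted sum = 3×1075 + 0×2065 + 4×310 + 2×1965 + 5×474 + 2×1390
  = 13545
Sum of weights = 1075 + 2065 + 310 + 1965 + 474 + 1390 = 7279
Weighted mean = 13545 / 7279 = 1.8608325
Difference (unweighted minus weighted) = 0.80583413

0.8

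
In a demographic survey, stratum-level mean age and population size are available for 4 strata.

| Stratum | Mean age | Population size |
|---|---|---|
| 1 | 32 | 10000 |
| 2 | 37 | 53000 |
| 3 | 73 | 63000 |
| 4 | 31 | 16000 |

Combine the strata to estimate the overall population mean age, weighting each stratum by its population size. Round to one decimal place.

51.9

Σ Nₕ·x̄ₕ = 32×10000 + 37×53000 + 73×63000 + 31×16000
  = 7376000
Σ Nₕ = 10000 + 53000 + 63000 + 16000 = 142000
Overall mean = 7376000 / 142000 = 51.943662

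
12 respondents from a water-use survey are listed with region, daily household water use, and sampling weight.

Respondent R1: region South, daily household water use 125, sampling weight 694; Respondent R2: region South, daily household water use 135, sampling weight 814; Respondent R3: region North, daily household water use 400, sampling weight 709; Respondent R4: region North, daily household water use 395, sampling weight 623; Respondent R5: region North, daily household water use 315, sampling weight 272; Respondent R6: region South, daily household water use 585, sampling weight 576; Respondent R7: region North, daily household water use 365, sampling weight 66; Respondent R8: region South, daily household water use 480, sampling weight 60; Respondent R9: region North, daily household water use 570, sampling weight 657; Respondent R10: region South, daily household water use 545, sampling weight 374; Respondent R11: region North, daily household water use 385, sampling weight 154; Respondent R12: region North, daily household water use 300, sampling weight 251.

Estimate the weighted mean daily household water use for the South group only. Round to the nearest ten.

South rows: R1, R2, R6, R8, R10
Weighted sum = 125×694 + 135×814 + 585×576 + 480×60 + 545×374
  = 86750 + 109890 + 336960 + 28800 + 203830 = 766230
Sum of weights = 694 + 814 + 576 + 60 + 374 = 2518
Weighted mean = 766230 / 2518 = 304.30103

300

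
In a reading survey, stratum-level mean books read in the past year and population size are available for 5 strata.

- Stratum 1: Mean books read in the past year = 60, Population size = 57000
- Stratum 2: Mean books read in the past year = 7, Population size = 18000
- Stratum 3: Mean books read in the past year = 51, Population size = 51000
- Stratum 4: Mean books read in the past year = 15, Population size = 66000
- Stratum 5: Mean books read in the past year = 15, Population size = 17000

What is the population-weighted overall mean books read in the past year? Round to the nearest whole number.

35

Σ Nₕ·x̄ₕ = 60×57000 + 7×18000 + 51×51000 + 15×66000 + 15×17000
  = 3420000 + 126000 + 2601000 + 990000 + 255000 = 7392000
Σ Nₕ = 57000 + 18000 + 51000 + 66000 + 17000 = 209000
Overall mean = 7392000 / 209000 = 35.368421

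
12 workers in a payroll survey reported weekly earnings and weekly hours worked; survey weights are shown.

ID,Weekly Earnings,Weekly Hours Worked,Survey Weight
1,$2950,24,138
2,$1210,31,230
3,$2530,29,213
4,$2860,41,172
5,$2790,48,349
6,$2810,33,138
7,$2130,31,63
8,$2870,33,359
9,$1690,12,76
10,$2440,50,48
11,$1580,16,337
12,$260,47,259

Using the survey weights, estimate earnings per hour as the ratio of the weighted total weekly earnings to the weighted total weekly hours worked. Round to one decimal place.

Σ wᵢ·y = 2950×138 + 1210×230 + 2530×213 + 2860×172 + 2790×349 + 2810×138 + 2130×63 + 2870×359 + 1690×76 + 2440×48 + 1580×337 + 260×259
  = 5087580
Σ wᵢ·x = 24×138 + 31×230 + 29×213 + 41×172 + 48×349 + 33×138 + 31×63 + 33×359 + 12×76 + 50×48 + 16×337 + 47×259
  = 3312 + 7130 + 6177 + 7052 + 16752 + 4554 + 1953 + 11847 + 912 + 2400 + 5392 + 12173 = 79654
Ratio = 5087580 / 79654 = 63.870992

63.9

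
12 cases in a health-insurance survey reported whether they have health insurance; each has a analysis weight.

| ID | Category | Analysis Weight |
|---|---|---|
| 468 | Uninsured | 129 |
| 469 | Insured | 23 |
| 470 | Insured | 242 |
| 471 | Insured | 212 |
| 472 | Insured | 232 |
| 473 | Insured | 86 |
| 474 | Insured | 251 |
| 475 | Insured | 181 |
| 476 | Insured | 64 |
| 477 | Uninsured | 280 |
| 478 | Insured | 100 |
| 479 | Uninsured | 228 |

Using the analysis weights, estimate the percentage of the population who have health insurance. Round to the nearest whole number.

69

Sum of weights for 'Insured' = 23 + 242 + 212 + 232 + 86 + 251 + 181 + 64 + 100 = 1391
Total weight = 129 + 23 + 242 + 212 + 232 + 86 + 251 + 181 + 64 + 280 + 100 + 228 = 2028
Weighted proportion = 1391 / 2028 = 0.68589744 → 68.589744%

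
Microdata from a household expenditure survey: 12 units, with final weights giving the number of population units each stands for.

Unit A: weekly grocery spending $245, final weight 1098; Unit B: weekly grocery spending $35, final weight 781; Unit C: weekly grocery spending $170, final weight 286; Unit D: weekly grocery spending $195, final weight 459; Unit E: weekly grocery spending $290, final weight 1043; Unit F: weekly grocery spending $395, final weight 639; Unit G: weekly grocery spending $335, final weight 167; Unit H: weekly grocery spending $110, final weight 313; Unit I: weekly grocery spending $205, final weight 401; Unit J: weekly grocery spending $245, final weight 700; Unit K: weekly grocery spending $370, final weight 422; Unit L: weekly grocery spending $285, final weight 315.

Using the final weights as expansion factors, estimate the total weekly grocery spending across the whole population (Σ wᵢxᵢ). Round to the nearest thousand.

Weighted total = 245×1098 + 35×781 + 170×286 + 195×459 + 290×1043 + 395×639 + 335×167 + 110×313 + 205×401 + 245×700 + 370×422 + 285×315
  = 269010 + 27335 + 48620 + 89505 + 302470 + 252405 + 55945 + 34430 + 82205 + 171500 + 156140 + 89775 = 1579340

1579000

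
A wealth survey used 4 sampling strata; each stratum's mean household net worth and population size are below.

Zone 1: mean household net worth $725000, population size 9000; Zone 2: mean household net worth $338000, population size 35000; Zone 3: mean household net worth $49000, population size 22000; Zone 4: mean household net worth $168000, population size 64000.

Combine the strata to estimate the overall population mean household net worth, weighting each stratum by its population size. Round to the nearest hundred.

Σ Nₕ·x̄ₕ = 725000×9000 + 338000×35000 + 49000×22000 + 168000×64000
  = 6525000000 + 11830000000 + 1078000000 + 10752000000 = 30185000000
Σ Nₕ = 130000
Overall mean = 30185000000 / 130000 = 232192.31

232200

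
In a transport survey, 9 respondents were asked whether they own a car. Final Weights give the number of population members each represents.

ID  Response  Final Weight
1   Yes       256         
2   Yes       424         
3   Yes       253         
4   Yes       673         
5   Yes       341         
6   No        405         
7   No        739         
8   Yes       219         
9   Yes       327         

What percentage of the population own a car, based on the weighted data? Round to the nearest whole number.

69

Sum of weights for 'Yes' = 256 + 424 + 253 + 673 + 341 + 219 + 327 = 2493
Total weight = 256 + 424 + 253 + 673 + 341 + 405 + 739 + 219 + 327 = 3637
Weighted proportion = 2493 / 3637 = 0.68545505 → 68.545505%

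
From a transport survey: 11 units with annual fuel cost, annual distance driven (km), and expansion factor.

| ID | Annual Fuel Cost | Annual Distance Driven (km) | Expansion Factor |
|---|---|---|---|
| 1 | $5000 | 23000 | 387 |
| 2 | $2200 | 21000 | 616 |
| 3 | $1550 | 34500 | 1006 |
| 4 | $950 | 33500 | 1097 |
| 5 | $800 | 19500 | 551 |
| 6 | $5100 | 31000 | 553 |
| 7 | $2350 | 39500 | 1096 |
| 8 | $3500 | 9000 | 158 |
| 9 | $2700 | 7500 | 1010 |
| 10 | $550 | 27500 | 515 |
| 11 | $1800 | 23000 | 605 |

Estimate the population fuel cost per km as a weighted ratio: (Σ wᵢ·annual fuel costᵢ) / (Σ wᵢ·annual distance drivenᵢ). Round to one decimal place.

Σ wᵢ·y = 5000×387 + 2200×616 + 1550×1006 + 950×1097 + 800×551 + 5100×553 + 2350×1096 + 3500×158 + 2700×1010 + 550×515 + 1800×605
  = 1935000 + 1355200 + 1559300 + 1042150 + 440800 + 2820300 + 2575600 + 553000 + 2727000 + 283250 + 1089000 = 16380600
Σ wᵢ·x = 23000×387 + 21000×616 + 34500×1006 + 33500×1097 + 19500×551 + 31000×553 + 39500×1096 + 9000×158 + 7500×1010 + 27500×515 + 23000×605
  = 201547500
Ratio = 16380600 / 201547500 = 0.081274141

0.1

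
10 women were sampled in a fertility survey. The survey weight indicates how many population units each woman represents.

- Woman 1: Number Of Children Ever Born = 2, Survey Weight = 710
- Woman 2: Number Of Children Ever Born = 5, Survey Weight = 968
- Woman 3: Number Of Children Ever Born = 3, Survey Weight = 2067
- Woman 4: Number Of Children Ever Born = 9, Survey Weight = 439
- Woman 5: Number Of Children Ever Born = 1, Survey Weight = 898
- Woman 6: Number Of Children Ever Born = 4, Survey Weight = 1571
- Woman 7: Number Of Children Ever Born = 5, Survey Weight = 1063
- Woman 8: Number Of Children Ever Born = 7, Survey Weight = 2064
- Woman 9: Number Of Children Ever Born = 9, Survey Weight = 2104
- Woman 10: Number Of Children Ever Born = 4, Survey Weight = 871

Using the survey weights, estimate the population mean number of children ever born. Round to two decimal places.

Weighted sum = 2×710 + 5×968 + 3×2067 + 9×439 + 1×898 + 4×1571 + 5×1063 + 7×2064 + 9×2104 + 4×871
  = 1420 + 4840 + 6201 + 3951 + 898 + 6284 + 5315 + 14448 + 18936 + 3484 = 65777
Sum of weights = 710 + 968 + 2067 + 439 + 898 + 1571 + 1063 + 2064 + 2104 + 871 = 12755
Weighted mean = 65777 / 12755 = 5.1569581

5.16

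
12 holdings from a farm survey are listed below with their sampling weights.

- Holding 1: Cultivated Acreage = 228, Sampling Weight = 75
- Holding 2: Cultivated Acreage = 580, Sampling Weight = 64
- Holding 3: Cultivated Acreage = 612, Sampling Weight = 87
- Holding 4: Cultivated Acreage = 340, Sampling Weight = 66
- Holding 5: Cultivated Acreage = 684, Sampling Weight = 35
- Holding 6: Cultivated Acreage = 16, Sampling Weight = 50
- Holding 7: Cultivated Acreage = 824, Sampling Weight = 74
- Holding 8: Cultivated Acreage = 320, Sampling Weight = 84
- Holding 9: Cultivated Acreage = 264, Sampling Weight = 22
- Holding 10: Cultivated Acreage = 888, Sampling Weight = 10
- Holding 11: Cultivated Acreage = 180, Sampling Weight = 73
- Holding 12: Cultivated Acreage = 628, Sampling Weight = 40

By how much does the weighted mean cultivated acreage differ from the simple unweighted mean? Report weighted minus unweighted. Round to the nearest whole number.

-29

Unweighted sum = 228 + 580 + 612 + 340 + 684 + 16 + 824 + 320 + 264 + 888 + 180 + 628 = 5564
Unweighted mean = 5564 / 12 = 463.66667
Weighted sum = 228×75 + 580×64 + 612×87 + 340×66 + 684×35 + 16×50 + 824×74 + 320×84 + 264×22 + 888×10 + 180×73 + 628×40
  = 17100 + 37120 + 53244 + 22440 + 23940 + 800 + 60976 + 26880 + 5808 + 8880 + 13140 + 25120 = 295448
Sum of weights = 75 + 64 + 87 + 66 + 35 + 50 + 74 + 84 + 22 + 10 + 73 + 40 = 680
Weighted mean = 295448 / 680 = 434.48235
Difference (weighted minus unweighted) = -29.184314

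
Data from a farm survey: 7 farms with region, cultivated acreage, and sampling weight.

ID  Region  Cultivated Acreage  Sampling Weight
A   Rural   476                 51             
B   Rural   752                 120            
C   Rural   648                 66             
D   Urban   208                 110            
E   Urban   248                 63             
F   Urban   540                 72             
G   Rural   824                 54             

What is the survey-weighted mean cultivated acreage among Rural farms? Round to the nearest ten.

Rural rows: A, B, C, G
Weighted sum = 476×51 + 752×120 + 648×66 + 824×54
  = 24276 + 90240 + 42768 + 44496 = 201780
Sum of weights = 51 + 120 + 66 + 54 = 291
Weighted mean = 201780 / 291 = 693.40206

690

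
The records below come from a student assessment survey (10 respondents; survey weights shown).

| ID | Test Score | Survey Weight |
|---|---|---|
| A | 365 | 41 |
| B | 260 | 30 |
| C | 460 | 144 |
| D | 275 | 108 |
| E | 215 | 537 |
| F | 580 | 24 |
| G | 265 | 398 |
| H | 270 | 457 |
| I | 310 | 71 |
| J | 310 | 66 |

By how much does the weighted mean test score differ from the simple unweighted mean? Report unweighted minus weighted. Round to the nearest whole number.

Unweighted sum = 365 + 260 + 460 + 275 + 215 + 580 + 265 + 270 + 310 + 310 = 3310
Unweighted mean = 3310 / 10 = 331
Weighted sum = 365×41 + 260×30 + 460×144 + 275×108 + 215×537 + 580×24 + 265×398 + 270×457 + 310×71 + 310×66
  = 14965 + 7800 + 66240 + 29700 + 115455 + 13920 + 105470 + 123390 + 22010 + 20460 = 519410
Sum of weights = 41 + 30 + 144 + 108 + 537 + 24 + 398 + 457 + 71 + 66 = 1876
Weighted mean = 519410 / 1876 = 276.871
Difference (unweighted minus weighted) = 54.128998

54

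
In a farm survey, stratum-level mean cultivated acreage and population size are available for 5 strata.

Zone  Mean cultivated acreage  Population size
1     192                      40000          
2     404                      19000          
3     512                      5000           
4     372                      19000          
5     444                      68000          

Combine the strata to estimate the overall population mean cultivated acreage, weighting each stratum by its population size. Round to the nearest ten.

370

Σ Nₕ·x̄ₕ = 192×40000 + 404×19000 + 512×5000 + 372×19000 + 444×68000
  = 55176000
Σ Nₕ = 40000 + 19000 + 5000 + 19000 + 68000 = 151000
Overall mean = 55176000 / 151000 = 365.40397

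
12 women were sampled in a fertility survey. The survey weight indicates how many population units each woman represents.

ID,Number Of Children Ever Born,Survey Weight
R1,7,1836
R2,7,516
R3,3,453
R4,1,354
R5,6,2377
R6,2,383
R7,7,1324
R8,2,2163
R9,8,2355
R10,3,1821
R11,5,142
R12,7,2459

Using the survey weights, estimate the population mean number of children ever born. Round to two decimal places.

5.50

Weighted sum = 7×1836 + 7×516 + 3×453 + 1×354 + 6×2377 + 2×383 + 7×1324 + 2×2163 + 8×2355 + 3×1821 + 5×142 + 7×2459
  = 12852 + 3612 + 1359 + 354 + 14262 + 766 + 9268 + 4326 + 18840 + 5463 + 710 + 17213 = 89025
Sum of weights = 1836 + 516 + 453 + 354 + 2377 + 383 + 1324 + 2163 + 2355 + 1821 + 142 + 2459 = 16183
Weighted mean = 89025 / 16183 = 5.5011432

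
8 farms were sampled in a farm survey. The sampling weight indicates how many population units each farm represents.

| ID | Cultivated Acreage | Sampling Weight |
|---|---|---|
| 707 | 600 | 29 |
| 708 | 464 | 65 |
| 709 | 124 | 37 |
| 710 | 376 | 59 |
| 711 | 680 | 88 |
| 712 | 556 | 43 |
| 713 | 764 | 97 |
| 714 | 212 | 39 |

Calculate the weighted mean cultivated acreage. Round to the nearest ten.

530

Weighted sum = 600×29 + 464×65 + 124×37 + 376×59 + 680×88 + 556×43 + 764×97 + 212×39
  = 17400 + 30160 + 4588 + 22184 + 59840 + 23908 + 74108 + 8268 = 240456
Sum of weights = 29 + 65 + 37 + 59 + 88 + 43 + 97 + 39 = 457
Weighted mean = 240456 / 457 = 526.16193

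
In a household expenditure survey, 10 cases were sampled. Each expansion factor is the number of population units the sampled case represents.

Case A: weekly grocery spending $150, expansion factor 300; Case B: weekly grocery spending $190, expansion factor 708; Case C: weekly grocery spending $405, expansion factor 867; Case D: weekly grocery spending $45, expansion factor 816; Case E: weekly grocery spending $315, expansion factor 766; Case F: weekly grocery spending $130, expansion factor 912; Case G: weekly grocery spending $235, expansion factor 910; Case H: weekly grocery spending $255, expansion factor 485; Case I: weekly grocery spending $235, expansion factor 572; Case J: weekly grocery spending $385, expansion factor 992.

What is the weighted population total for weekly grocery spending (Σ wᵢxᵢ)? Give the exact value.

Weighted total = 150×300 + 190×708 + 405×867 + 45×816 + 315×766 + 130×912 + 235×910 + 255×485 + 235×572 + 385×992
  = 1781090

1781090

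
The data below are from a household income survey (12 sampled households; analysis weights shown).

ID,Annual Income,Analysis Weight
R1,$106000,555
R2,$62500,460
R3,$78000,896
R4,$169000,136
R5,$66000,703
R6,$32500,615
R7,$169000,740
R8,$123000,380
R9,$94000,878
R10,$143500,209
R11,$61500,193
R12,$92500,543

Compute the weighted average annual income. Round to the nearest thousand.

94000

Weighted sum = 106000×555 + 62500×460 + 78000×896 + 169000×136 + 66000×703 + 32500×615 + 169000×740 + 123000×380 + 94000×878 + 143500×209 + 61500×193 + 92500×543
  = 58830000 + 28750000 + 69888000 + 22984000 + 46398000 + 19987500 + 125060000 + 46740000 + 82532000 + 29991500 + 11869500 + 50227500 = 593258000
Sum of weights = 555 + 460 + 896 + 136 + 703 + 615 + 740 + 380 + 878 + 209 + 193 + 543 = 6308
Weighted mean = 593258000 / 6308 = 94048.51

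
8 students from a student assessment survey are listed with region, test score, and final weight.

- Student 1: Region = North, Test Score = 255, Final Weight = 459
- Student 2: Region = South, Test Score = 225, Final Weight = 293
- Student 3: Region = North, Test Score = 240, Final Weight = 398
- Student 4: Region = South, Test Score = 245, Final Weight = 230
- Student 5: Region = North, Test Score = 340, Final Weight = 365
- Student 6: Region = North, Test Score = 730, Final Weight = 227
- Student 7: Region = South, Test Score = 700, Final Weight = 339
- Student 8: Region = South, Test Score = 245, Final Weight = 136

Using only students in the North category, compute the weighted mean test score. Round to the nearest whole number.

347

North rows: 1, 3, 5, 6
Weighted sum = 255×459 + 240×398 + 340×365 + 730×227
  = 502375
Sum of weights = 459 + 398 + 365 + 227 = 1449
Weighted mean = 502375 / 1449 = 346.70462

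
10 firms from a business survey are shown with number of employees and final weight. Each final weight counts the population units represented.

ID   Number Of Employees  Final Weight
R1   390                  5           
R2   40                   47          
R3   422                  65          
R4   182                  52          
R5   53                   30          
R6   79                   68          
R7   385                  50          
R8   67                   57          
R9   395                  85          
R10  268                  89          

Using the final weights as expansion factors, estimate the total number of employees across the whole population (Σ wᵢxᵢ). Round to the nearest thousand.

Weighted total = 390×5 + 40×47 + 422×65 + 182×52 + 53×30 + 79×68 + 385×50 + 67×57 + 395×85 + 268×89
  = 1950 + 1880 + 27430 + 9464 + 1590 + 5372 + 19250 + 3819 + 33575 + 23852 = 128182

128000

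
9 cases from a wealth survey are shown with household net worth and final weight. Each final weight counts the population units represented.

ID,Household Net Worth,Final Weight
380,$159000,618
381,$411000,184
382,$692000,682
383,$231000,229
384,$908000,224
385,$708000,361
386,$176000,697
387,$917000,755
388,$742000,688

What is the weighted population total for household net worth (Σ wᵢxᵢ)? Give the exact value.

2483212000

Weighted total = 159000×618 + 411000×184 + 692000×682 + 231000×229 + 908000×224 + 708000×361 + 176000×697 + 917000×755 + 742000×688
  = 2483212000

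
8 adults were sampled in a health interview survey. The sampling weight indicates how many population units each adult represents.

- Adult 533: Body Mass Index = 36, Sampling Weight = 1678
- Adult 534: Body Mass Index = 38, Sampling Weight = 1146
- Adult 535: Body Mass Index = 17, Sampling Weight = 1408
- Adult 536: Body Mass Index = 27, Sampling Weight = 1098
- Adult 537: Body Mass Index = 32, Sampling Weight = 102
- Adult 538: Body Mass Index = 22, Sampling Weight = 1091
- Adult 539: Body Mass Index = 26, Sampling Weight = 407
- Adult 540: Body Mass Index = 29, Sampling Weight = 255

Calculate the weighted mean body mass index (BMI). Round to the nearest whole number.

Weighted sum = 202781
Sum of weights = 1678 + 1146 + 1408 + 1098 + 102 + 1091 + 407 + 255 = 7185
Weighted mean = 202781 / 7185 = 28.222825

28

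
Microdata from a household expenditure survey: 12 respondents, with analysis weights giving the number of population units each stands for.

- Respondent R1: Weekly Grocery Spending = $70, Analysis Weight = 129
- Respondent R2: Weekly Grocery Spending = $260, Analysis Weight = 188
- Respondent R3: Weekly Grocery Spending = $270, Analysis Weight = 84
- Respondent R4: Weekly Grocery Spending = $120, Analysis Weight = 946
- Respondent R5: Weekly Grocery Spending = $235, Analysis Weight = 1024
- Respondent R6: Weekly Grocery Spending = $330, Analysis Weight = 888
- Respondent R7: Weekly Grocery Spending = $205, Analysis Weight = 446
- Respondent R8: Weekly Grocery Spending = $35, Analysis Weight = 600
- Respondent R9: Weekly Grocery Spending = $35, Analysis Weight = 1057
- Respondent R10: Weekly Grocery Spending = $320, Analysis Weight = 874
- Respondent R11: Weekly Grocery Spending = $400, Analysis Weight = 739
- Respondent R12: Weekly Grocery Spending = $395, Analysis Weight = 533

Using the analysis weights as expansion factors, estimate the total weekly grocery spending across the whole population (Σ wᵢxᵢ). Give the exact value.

Weighted total = 70×129 + 260×188 + 270×84 + 120×946 + 235×1024 + 330×888 + 205×446 + 35×600 + 35×1057 + 320×874 + 400×739 + 395×533
  = 1663030

1663030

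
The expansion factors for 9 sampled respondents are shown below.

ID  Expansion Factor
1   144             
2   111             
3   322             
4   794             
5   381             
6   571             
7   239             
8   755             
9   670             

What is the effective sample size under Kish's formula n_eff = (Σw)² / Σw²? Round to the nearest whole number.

Σ wᵢ = 144 + 111 + 322 + 794 + 381 + 571 + 239 + 755 + 670 = 3987
Σ wᵢ² = 20736 + 12321 + 103684 + 630436 + 145161 + 326041 + 57121 + 570025 + 448900 = 2314425
n_eff = 3987² / 2314425 = 15896169 / 2314425 = 6.8683016

7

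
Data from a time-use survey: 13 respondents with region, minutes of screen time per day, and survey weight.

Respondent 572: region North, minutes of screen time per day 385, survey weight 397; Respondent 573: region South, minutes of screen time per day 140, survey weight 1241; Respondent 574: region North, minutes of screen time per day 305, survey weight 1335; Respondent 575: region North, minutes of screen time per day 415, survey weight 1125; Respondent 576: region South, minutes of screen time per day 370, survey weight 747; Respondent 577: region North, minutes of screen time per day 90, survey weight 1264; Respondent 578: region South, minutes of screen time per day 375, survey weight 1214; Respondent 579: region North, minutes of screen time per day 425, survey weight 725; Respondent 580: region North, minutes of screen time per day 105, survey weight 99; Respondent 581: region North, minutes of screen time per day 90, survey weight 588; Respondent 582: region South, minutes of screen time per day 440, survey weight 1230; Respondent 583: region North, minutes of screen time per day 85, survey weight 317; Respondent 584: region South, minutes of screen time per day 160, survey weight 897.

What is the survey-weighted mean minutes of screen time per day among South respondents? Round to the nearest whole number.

South rows: 573, 576, 578, 582, 584
Weighted sum = 1590100
Sum of weights = 1241 + 747 + 1214 + 1230 + 897 = 5329
Weighted mean = 1590100 / 5329 = 298.38619

298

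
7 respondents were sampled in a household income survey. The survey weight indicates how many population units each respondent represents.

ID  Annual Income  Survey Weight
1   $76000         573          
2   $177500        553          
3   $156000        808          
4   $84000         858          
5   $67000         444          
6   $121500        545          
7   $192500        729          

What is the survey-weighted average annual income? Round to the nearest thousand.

128000

Weighted sum = 76000×573 + 177500×553 + 156000×808 + 84000×858 + 67000×444 + 121500×545 + 192500×729
  = 576123500
Sum of weights = 573 + 553 + 808 + 858 + 444 + 545 + 729 = 4510
Weighted mean = 576123500 / 4510 = 127743.57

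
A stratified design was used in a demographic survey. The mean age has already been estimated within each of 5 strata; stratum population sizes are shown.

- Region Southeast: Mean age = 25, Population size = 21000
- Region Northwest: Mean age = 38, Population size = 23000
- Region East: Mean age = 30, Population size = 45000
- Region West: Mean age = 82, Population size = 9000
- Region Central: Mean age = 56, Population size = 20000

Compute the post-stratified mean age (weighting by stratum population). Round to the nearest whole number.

39

Σ Nₕ·x̄ₕ = 25×21000 + 38×23000 + 30×45000 + 82×9000 + 56×20000
  = 525000 + 874000 + 1350000 + 738000 + 1120000 = 4607000
Σ Nₕ = 21000 + 23000 + 45000 + 9000 + 20000 = 118000
Overall mean = 4607000 / 118000 = 39.042373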